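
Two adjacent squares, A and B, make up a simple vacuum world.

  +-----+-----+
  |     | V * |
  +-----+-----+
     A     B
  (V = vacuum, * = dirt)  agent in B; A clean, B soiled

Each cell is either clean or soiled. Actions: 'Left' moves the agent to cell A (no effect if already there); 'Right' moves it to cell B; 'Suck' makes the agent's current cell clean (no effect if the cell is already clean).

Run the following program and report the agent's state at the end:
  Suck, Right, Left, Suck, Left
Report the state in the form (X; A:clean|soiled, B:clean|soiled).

Suck (#1): (B; A:clean, B:clean)
Right (#2): (B; A:clean, B:clean)
Left (#3): (A; A:clean, B:clean)
Suck (#4): (A; A:clean, B:clean)
Left (#5): (A; A:clean, B:clean)

(A; A:clean, B:clean)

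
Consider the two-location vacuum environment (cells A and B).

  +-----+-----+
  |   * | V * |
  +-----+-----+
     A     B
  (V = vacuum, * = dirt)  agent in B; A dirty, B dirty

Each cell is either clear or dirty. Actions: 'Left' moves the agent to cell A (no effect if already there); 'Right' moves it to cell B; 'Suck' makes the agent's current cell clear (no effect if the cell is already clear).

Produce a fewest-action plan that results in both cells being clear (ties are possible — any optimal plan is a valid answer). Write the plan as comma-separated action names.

t=1 Suck ⇒ <B|dirty|clear>
t=2 Left ⇒ <A|dirty|clear>
t=3 Suck ⇒ <A|clear|clear>
min 3: Suck B + move + Suck A

Suck, Left, Suck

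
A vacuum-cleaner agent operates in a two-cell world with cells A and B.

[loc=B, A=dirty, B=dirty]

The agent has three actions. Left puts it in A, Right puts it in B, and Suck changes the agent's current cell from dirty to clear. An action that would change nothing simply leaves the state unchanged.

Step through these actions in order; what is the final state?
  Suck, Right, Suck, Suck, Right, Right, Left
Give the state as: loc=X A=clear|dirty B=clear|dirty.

step 1/7 (Suck): loc=B A=dirty B=clear
step 2/7 (Right): loc=B A=dirty B=clear
step 3/7 (Suck): loc=B A=dirty B=clear
step 4/7 (Suck): loc=B A=dirty B=clear
step 5/7 (Right): loc=B A=dirty B=clear
step 6/7 (Right): loc=B A=dirty B=clear
step 7/7 (Left): loc=A A=dirty B=clear

loc=A A=dirty B=clear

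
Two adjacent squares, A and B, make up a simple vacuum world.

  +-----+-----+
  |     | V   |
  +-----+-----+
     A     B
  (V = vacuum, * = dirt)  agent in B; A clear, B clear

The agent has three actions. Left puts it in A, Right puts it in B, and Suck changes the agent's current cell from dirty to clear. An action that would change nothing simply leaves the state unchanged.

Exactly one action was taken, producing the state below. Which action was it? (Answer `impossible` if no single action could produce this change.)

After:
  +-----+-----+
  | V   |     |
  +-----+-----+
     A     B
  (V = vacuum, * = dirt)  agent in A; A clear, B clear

Left

try  Left: loc=A A=clear B=clear  ← match
try Right: loc=B A=clear B=clear
try  Suck: loc=B A=clear B=clear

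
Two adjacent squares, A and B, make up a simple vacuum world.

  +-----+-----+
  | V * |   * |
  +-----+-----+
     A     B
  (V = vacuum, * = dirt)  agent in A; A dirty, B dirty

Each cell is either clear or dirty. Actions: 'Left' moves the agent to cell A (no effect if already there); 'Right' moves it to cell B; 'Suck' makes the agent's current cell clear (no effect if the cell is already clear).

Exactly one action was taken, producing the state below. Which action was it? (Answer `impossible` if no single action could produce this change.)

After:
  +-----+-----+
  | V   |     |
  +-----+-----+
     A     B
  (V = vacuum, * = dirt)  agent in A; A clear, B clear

impossible

try  Left: loc=A A=dirty B=dirty
try Right: loc=B A=dirty B=dirty
try  Suck: loc=A A=clear B=dirty
no single action produces the after-state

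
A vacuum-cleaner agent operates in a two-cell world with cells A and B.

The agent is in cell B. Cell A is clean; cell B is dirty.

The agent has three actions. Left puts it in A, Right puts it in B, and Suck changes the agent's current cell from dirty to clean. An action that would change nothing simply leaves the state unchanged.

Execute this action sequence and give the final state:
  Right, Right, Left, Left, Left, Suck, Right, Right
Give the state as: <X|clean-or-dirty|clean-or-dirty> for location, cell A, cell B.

Right (#1): <B|clean|dirty>
Right (#2): <B|clean|dirty>
Left (#3): <A|clean|dirty>
Left (#4): <A|clean|dirty>
Left (#5): <A|clean|dirty>
Suck (#6): <A|clean|dirty>
Right (#7): <B|clean|dirty>
Right (#8): <B|clean|dirty>

<B|clean|dirty>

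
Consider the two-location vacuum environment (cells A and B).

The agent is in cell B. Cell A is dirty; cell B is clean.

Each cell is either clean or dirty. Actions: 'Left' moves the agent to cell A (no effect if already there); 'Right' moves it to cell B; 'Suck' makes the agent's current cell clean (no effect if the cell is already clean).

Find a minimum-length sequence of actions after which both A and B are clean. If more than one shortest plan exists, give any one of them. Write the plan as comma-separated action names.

Left, Suck

Left (#1): (A; A:dirty, B:clean)
Suck (#2): (A; A:clean, B:clean)
min 2: go A then Suck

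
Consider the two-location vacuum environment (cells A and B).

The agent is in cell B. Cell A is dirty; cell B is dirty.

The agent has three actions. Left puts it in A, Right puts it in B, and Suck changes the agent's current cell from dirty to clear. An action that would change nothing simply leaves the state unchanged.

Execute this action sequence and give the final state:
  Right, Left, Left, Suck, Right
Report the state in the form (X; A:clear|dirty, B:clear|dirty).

1) do Right; now (B; A:dirty, B:dirty)
2) do Left; now (A; A:dirty, B:dirty)
3) do Left; now (A; A:dirty, B:dirty)
4) do Suck; now (A; A:clear, B:dirty)
5) do Right; now (B; A:clear, B:dirty)

(B; A:clear, B:dirty)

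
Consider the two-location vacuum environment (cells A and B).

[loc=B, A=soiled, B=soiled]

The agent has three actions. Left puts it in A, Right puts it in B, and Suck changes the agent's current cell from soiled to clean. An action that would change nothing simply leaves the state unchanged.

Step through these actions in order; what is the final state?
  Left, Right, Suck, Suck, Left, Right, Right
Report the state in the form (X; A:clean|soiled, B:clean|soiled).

(B; A:soiled, B:clean)

step 1/7 (Left): (A; A:soiled, B:soiled)
step 2/7 (Right): (B; A:soiled, B:soiled)
step 3/7 (Suck): (B; A:soiled, B:clean)
step 4/7 (Suck): (B; A:soiled, B:clean)
step 5/7 (Left): (A; A:soiled, B:clean)
step 6/7 (Right): (B; A:soiled, B:clean)
step 7/7 (Right): (B; A:soiled, B:clean)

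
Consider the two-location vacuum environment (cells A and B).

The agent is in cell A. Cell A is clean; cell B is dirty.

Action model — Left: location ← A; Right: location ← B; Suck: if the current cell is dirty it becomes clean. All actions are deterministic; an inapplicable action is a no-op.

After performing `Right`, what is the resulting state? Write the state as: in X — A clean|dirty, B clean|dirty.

in B — A clean, B dirty

start: in A — A clean, B dirty
Right (#1): in B — A clean, B dirty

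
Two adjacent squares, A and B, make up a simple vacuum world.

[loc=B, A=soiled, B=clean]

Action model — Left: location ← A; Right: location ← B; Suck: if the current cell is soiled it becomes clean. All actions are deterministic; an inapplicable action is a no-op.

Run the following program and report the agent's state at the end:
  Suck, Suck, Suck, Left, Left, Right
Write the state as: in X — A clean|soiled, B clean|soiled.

in B — A soiled, B clean

step 1/6 (Suck): in B — A soiled, B clean
step 2/6 (Suck): in B — A soiled, B clean
step 3/6 (Suck): in B — A soiled, B clean
step 4/6 (Left): in A — A soiled, B clean
step 5/6 (Left): in A — A soiled, B clean
step 6/6 (Right): in B — A soiled, B clean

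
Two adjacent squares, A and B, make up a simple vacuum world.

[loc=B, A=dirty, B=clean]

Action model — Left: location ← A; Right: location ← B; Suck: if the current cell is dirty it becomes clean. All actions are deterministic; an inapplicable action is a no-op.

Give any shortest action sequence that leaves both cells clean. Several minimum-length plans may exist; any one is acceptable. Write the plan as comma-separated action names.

1. Left → in A — A dirty, B clean
2. Suck → in A — A clean, B clean
min 2: go A then Suck

Left, Suck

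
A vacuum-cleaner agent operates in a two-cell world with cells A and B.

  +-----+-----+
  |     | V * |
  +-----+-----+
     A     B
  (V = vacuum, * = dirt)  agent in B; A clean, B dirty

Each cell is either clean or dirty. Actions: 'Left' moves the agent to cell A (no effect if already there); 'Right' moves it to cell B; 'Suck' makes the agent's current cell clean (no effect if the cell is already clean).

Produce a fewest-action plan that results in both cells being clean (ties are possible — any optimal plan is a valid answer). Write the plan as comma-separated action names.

Suck (#1): (B; A:clean, B:clean)
min 1: B is dirty, one Suck

Suck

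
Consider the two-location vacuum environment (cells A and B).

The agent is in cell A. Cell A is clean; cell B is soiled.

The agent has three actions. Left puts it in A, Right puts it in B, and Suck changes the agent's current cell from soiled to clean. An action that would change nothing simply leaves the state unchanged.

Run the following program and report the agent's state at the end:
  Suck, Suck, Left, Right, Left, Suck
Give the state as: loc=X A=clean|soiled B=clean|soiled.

1) do Suck; now loc=A A=clean B=soiled
2) do Suck; now loc=A A=clean B=soiled
3) do Left; now loc=A A=clean B=soiled
4) do Right; now loc=B A=clean B=soiled
5) do Left; now loc=A A=clean B=soiled
6) do Suck; now loc=A A=clean B=soiled

loc=A A=clean B=soiled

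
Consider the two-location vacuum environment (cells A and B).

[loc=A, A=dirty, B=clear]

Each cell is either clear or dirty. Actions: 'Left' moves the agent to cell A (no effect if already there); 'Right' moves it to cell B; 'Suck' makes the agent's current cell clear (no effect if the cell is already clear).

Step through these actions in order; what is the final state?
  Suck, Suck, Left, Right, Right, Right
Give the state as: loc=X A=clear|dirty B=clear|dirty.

1) do Suck; now loc=A A=clear B=clear
2) do Suck; now loc=A A=clear B=clear
3) do Left; now loc=A A=clear B=clear
4) do Right; now loc=B A=clear B=clear
5) do Right; now loc=B A=clear B=clear
6) do Right; now loc=B A=clear B=clear

loc=B A=clear B=clear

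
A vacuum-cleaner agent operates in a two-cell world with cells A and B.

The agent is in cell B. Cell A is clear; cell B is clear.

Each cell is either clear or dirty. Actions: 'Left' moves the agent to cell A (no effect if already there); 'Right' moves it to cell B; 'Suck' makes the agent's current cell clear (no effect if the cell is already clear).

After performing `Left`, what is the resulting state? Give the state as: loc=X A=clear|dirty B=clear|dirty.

start: loc=B A=clear B=clear
[1] after Left: loc=A A=clear B=clear

loc=A A=clear B=clear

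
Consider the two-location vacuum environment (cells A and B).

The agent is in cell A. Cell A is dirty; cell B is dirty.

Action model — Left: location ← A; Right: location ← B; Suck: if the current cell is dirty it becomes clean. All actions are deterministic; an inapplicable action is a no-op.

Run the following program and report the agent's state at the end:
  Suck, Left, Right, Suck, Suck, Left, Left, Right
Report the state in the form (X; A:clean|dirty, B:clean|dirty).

t=1 Suck ⇒ (A; A:clean, B:dirty)
t=2 Left ⇒ (A; A:clean, B:dirty)
t=3 Right ⇒ (B; A:clean, B:dirty)
t=4 Suck ⇒ (B; A:clean, B:clean)
t=5 Suck ⇒ (B; A:clean, B:clean)
t=6 Left ⇒ (A; A:clean, B:clean)
t=7 Left ⇒ (A; A:clean, B:clean)
t=8 Right ⇒ (B; A:clean, B:clean)

(B; A:clean, B:clean)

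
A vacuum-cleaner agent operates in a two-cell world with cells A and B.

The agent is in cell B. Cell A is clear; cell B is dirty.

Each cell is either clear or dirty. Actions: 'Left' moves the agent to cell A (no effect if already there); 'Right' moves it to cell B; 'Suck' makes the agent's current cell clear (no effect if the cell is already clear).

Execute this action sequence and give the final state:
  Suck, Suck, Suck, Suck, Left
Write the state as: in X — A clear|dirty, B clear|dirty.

t=1 Suck ⇒ in B — A clear, B clear
t=2 Suck ⇒ in B — A clear, B clear
t=3 Suck ⇒ in B — A clear, B clear
t=4 Suck ⇒ in B — A clear, B clear
t=5 Left ⇒ in A — A clear, B clear

in A — A clear, B clear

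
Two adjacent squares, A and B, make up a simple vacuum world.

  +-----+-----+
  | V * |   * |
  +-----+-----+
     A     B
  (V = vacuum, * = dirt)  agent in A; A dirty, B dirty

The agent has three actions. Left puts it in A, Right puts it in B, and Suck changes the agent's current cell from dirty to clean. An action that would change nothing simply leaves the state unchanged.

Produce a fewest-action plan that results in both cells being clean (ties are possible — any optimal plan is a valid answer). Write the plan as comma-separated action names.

[1] after Suck: in A — A clean, B dirty
[2] after Right: in B — A clean, B dirty
[3] after Suck: in B — A clean, B clean
min 3: Suck A + move + Suck B

Suck, Right, Suck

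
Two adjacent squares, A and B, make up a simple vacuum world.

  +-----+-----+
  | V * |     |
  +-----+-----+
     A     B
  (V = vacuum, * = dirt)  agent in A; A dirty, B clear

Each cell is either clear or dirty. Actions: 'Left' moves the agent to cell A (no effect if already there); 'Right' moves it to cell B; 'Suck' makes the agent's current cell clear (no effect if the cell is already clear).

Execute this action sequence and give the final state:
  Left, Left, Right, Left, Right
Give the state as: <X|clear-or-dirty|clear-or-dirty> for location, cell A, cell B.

1) do Left; now <A|dirty|clear>
2) do Left; now <A|dirty|clear>
3) do Right; now <B|dirty|clear>
4) do Left; now <A|dirty|clear>
5) do Right; now <B|dirty|clear>

<B|dirty|clear>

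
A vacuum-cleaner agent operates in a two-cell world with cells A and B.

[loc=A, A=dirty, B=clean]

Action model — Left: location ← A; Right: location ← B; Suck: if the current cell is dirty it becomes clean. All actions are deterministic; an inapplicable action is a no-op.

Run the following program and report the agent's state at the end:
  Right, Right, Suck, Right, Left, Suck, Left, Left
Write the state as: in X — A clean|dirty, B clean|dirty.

in A — A clean, B clean

t=1 Right ⇒ in B — A dirty, B clean
t=2 Right ⇒ in B — A dirty, B clean
t=3 Suck ⇒ in B — A dirty, B clean
t=4 Right ⇒ in B — A dirty, B clean
t=5 Left ⇒ in A — A dirty, B clean
t=6 Suck ⇒ in A — A clean, B clean
t=7 Left ⇒ in A — A clean, B clean
t=8 Left ⇒ in A — A clean, B clean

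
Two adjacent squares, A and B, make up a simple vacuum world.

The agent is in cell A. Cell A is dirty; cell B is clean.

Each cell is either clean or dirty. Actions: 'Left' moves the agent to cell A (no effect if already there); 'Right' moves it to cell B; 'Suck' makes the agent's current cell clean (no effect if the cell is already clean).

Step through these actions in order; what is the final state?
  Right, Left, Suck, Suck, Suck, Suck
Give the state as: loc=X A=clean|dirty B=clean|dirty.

step 1/6 (Right): loc=B A=dirty B=clean
step 2/6 (Left): loc=A A=dirty B=clean
step 3/6 (Suck): loc=A A=clean B=clean
step 4/6 (Suck): loc=A A=clean B=clean
step 5/6 (Suck): loc=A A=clean B=clean
step 6/6 (Suck): loc=A A=clean B=clean

loc=A A=clean B=clean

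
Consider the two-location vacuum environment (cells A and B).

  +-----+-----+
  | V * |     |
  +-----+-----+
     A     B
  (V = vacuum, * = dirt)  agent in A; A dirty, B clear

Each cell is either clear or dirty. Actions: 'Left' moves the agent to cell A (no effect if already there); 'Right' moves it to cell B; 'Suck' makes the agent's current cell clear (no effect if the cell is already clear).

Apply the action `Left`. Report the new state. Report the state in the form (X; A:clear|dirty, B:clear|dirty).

start: (A; A:dirty, B:clear)
Left (#1): (A; A:dirty, B:clear)

(A; A:dirty, B:clear)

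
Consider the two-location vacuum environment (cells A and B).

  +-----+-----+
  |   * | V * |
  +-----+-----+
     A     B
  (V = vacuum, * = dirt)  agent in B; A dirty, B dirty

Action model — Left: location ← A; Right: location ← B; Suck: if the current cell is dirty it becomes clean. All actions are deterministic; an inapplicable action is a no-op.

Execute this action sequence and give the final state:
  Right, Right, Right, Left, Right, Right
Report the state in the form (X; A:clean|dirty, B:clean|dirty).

[1] after Right: (B; A:dirty, B:dirty)
[2] after Right: (B; A:dirty, B:dirty)
[3] after Right: (B; A:dirty, B:dirty)
[4] after Left: (A; A:dirty, B:dirty)
[5] after Right: (B; A:dirty, B:dirty)
[6] after Right: (B; A:dirty, B:dirty)

(B; A:dirty, B:dirty)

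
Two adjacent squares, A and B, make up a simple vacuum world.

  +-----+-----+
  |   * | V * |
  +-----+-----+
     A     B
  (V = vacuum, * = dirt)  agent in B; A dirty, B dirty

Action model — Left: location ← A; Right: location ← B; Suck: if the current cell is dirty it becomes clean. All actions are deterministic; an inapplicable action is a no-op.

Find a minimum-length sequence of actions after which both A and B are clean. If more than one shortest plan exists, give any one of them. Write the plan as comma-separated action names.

[1] after Suck: loc=B A=dirty B=clean
[2] after Left: loc=A A=dirty B=clean
[3] after Suck: loc=A A=clean B=clean
min 3: Suck B + move + Suck A

Suck, Left, Suck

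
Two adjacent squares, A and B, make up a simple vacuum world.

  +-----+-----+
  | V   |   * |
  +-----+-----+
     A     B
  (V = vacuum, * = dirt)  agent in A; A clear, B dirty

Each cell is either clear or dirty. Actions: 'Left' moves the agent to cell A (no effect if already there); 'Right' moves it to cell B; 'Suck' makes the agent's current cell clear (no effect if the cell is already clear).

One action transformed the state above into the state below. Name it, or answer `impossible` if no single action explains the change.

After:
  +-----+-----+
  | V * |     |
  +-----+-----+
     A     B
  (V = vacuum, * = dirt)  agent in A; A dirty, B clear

impossible

try  Left: (A; A:clear, B:dirty)
try Right: (B; A:clear, B:dirty)
try  Suck: (A; A:clear, B:dirty)
no single action produces the after-state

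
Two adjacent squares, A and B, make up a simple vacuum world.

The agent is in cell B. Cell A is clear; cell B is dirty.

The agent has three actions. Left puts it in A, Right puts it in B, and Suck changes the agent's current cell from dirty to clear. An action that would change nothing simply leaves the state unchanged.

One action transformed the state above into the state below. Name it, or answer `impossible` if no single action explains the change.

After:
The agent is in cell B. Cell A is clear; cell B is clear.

try  Left: in A — A clear, B dirty
try Right: in B — A clear, B dirty
try  Suck: in B — A clear, B clear  ← match

Suck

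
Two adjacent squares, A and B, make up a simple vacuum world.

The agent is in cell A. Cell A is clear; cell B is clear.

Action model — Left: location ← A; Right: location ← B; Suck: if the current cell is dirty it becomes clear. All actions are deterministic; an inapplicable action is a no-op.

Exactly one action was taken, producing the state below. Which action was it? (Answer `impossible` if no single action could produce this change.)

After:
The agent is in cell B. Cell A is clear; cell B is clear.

try  Left: <A|clear|clear>
try Right: <B|clear|clear>  ← match
try  Suck: <A|clear|clear>

Right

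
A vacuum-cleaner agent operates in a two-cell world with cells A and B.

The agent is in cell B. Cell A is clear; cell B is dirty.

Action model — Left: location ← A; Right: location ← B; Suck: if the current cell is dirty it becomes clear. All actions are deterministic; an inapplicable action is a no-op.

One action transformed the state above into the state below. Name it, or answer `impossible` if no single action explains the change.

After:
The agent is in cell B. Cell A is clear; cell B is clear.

Suck

try  Left: (A; A:clear, B:dirty)
try Right: (B; A:clear, B:dirty)
try  Suck: (B; A:clear, B:clear)  ← match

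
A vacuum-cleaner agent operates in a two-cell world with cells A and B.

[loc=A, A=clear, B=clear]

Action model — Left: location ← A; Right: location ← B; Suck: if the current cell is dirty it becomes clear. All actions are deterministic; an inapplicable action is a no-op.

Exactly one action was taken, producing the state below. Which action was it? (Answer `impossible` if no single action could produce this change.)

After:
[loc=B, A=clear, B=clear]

try  Left: (A; A:clear, B:clear)
try Right: (B; A:clear, B:clear)  ← match
try  Suck: (A; A:clear, B:clear)

Right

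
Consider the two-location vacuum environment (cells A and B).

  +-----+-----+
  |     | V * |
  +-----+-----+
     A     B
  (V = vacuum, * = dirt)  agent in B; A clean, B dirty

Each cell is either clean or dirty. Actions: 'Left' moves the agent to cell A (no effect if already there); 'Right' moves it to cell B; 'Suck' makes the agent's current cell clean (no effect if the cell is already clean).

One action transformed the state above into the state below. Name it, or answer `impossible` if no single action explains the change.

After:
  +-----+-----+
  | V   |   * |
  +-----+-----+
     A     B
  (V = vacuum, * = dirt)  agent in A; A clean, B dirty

try  Left: <A|clean|dirty>  ← match
try Right: <B|clean|dirty>
try  Suck: <B|clean|clean>

Left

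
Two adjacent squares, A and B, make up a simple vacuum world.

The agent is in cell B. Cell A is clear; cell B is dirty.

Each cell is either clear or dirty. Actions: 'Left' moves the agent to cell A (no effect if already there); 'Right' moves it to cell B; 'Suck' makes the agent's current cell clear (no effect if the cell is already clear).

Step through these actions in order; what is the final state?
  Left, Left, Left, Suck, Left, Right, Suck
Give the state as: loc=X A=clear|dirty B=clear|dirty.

loc=B A=clear B=clear

[1] after Left: loc=A A=clear B=dirty
[2] after Left: loc=A A=clear B=dirty
[3] after Left: loc=A A=clear B=dirty
[4] after Suck: loc=A A=clear B=dirty
[5] after Left: loc=A A=clear B=dirty
[6] after Right: loc=B A=clear B=dirty
[7] after Suck: loc=B A=clear B=clear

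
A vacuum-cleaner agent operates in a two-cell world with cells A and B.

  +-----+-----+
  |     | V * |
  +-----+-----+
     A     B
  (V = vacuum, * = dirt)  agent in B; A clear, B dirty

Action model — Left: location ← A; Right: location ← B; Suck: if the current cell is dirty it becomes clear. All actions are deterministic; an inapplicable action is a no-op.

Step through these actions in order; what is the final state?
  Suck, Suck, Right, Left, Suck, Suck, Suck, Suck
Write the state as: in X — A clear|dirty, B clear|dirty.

1) do Suck; now in B — A clear, B clear
2) do Suck; now in B — A clear, B clear
3) do Right; now in B — A clear, B clear
4) do Left; now in A — A clear, B clear
5) do Suck; now in A — A clear, B clear
6) do Suck; now in A — A clear, B clear
7) do Suck; now in A — A clear, B clear
8) do Suck; now in A — A clear, B clear

in A — A clear, B clear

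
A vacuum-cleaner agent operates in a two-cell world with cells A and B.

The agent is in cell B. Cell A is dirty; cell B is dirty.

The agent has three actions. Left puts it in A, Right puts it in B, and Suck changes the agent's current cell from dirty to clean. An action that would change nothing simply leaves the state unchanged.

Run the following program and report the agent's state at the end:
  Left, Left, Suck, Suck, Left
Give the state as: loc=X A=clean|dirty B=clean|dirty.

[1] after Left: loc=A A=dirty B=dirty
[2] after Left: loc=A A=dirty B=dirty
[3] after Suck: loc=A A=clean B=dirty
[4] after Suck: loc=A A=clean B=dirty
[5] after Left: loc=A A=clean B=dirty

loc=A A=clean B=dirty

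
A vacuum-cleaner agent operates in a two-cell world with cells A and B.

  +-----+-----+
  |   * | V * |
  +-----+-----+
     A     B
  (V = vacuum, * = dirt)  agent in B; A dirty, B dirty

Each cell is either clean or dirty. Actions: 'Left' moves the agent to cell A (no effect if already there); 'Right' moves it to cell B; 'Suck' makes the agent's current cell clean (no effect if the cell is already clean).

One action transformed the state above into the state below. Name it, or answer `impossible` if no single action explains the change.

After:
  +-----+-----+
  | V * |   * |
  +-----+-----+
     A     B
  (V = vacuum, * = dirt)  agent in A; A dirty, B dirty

try  Left: loc=A A=dirty B=dirty  ← match
try Right: loc=B A=dirty B=dirty
try  Suck: loc=B A=dirty B=clean

Left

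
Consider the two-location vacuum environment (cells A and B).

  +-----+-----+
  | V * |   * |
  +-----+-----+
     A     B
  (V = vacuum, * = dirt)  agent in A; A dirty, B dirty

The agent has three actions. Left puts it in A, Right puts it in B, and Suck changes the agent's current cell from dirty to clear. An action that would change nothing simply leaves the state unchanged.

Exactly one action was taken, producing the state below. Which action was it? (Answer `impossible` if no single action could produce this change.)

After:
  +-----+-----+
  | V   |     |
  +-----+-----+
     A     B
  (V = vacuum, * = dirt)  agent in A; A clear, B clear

impossible

try  Left: in A — A dirty, B dirty
try Right: in B — A dirty, B dirty
try  Suck: in A — A clear, B dirty
no single action produces the after-state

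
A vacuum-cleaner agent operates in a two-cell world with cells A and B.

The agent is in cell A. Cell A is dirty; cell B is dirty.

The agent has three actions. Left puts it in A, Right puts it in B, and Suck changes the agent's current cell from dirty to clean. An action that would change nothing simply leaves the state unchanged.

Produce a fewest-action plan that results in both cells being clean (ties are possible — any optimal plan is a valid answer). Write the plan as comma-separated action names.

Suck, Right, Suck

Suck (#1): <A|clean|dirty>
Right (#2): <B|clean|dirty>
Suck (#3): <B|clean|clean>
min 3: Suck A + move + Suck B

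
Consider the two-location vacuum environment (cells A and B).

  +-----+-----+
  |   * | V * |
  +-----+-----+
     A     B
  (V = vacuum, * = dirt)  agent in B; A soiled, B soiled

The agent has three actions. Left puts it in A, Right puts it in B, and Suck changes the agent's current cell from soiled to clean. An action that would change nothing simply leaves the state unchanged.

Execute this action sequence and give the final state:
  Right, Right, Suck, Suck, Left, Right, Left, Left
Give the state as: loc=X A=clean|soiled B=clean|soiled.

loc=A A=soiled B=clean

[1] after Right: loc=B A=soiled B=soiled
[2] after Right: loc=B A=soiled B=soiled
[3] after Suck: loc=B A=soiled B=clean
[4] after Suck: loc=B A=soiled B=clean
[5] after Left: loc=A A=soiled B=clean
[6] after Right: loc=B A=soiled B=clean
[7] after Left: loc=A A=soiled B=clean
[8] after Left: loc=A A=soiled B=clean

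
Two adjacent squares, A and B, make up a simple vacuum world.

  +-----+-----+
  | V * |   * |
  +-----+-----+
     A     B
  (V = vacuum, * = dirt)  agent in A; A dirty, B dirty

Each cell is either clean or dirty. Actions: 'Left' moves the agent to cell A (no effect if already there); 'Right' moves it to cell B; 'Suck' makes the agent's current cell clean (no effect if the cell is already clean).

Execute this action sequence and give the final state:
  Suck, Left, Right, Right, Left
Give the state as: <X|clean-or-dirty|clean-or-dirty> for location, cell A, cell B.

step 1/5 (Suck): <A|clean|dirty>
step 2/5 (Left): <A|clean|dirty>
step 3/5 (Right): <B|clean|dirty>
step 4/5 (Right): <B|clean|dirty>
step 5/5 (Left): <A|clean|dirty>

<A|clean|dirty>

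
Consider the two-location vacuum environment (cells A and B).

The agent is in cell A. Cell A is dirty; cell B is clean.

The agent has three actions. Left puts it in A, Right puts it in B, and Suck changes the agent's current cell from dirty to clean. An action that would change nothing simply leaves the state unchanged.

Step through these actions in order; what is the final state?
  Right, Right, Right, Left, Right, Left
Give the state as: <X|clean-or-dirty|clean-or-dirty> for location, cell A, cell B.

t=1 Right ⇒ <B|dirty|clean>
t=2 Right ⇒ <B|dirty|clean>
t=3 Right ⇒ <B|dirty|clean>
t=4 Left ⇒ <A|dirty|clean>
t=5 Right ⇒ <B|dirty|clean>
t=6 Left ⇒ <A|dirty|clean>

<A|dirty|clean>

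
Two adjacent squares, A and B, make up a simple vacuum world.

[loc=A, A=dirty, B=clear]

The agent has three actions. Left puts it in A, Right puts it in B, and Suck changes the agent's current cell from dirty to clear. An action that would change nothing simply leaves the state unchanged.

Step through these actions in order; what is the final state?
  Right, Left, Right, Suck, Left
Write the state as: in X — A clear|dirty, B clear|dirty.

step 1/5 (Right): in B — A dirty, B clear
step 2/5 (Left): in A — A dirty, B clear
step 3/5 (Right): in B — A dirty, B clear
step 4/5 (Suck): in B — A dirty, B clear
step 5/5 (Left): in A — A dirty, B clear

in A — A dirty, B clear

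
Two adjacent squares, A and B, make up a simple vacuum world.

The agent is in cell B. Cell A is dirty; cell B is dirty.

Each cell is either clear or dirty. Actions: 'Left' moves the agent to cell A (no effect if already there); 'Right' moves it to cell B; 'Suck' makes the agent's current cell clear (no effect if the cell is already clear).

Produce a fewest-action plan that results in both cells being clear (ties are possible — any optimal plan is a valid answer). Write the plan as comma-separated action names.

Suck, Left, Suck

1. Suck → (B; A:dirty, B:clear)
2. Left → (A; A:dirty, B:clear)
3. Suck → (A; A:clear, B:clear)
min 3: Suck B + move + Suck A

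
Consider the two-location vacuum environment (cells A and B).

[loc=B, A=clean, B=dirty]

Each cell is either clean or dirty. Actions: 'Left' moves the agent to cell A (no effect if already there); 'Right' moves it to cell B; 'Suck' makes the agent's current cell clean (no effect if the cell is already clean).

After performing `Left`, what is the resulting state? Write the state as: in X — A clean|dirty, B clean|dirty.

start: in B — A clean, B dirty
step 1/1 (Left): in A — A clean, B dirty

in A — A clean, B dirty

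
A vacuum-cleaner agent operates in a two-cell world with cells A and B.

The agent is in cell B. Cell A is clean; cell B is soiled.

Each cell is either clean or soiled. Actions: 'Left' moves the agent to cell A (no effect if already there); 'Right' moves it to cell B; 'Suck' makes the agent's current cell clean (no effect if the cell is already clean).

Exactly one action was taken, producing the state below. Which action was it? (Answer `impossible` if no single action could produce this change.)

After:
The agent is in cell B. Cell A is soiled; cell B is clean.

impossible

try  Left: <A|clean|soiled>
try Right: <B|clean|soiled>
try  Suck: <B|clean|clean>
no single action produces the after-state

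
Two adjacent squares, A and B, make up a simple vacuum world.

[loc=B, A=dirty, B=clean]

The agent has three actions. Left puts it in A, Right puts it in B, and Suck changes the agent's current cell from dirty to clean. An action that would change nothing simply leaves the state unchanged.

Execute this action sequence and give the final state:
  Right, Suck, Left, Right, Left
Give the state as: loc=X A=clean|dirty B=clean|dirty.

loc=A A=dirty B=clean

1) do Right; now loc=B A=dirty B=clean
2) do Suck; now loc=B A=dirty B=clean
3) do Left; now loc=A A=dirty B=clean
4) do Right; now loc=B A=dirty B=clean
5) do Left; now loc=A A=dirty B=clean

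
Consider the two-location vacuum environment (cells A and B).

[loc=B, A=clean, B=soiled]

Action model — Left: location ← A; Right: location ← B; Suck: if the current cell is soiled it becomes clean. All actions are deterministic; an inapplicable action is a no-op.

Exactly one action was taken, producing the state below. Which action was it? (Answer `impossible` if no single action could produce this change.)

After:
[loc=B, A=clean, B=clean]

try  Left: (A; A:clean, B:soiled)
try Right: (B; A:clean, B:soiled)
try  Suck: (B; A:clean, B:clean)  ← match

Suck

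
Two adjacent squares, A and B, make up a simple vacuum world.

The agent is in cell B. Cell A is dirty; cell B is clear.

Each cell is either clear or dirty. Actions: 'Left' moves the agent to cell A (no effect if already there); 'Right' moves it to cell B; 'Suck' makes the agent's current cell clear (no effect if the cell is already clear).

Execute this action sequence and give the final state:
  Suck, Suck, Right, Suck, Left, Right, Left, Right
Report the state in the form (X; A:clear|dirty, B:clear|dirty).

step 1/8 (Suck): (B; A:dirty, B:clear)
step 2/8 (Suck): (B; A:dirty, B:clear)
step 3/8 (Right): (B; A:dirty, B:clear)
step 4/8 (Suck): (B; A:dirty, B:clear)
step 5/8 (Left): (A; A:dirty, B:clear)
step 6/8 (Right): (B; A:dirty, B:clear)
step 7/8 (Left): (A; A:dirty, B:clear)
step 8/8 (Right): (B; A:dirty, B:clear)

(B; A:dirty, B:clear)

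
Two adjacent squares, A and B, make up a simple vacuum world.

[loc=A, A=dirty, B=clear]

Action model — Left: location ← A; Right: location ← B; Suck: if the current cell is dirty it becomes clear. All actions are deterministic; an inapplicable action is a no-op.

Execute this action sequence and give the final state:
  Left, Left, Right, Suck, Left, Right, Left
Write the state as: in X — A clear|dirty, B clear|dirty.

1. Left → in A — A dirty, B clear
2. Left → in A — A dirty, B clear
3. Right → in B — A dirty, B clear
4. Suck → in B — A dirty, B clear
5. Left → in A — A dirty, B clear
6. Right → in B — A dirty, B clear
7. Left → in A — A dirty, B clear

in A — A dirty, B clear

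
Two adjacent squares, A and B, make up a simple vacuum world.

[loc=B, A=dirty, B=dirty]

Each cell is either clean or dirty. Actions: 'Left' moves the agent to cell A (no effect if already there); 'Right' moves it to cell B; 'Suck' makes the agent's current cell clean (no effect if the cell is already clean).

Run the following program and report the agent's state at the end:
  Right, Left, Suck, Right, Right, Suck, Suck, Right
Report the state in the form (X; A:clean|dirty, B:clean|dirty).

step 1/8 (Right): (B; A:dirty, B:dirty)
step 2/8 (Left): (A; A:dirty, B:dirty)
step 3/8 (Suck): (A; A:clean, B:dirty)
step 4/8 (Right): (B; A:clean, B:dirty)
step 5/8 (Right): (B; A:clean, B:dirty)
step 6/8 (Suck): (B; A:clean, B:clean)
step 7/8 (Suck): (B; A:clean, B:clean)
step 8/8 (Right): (B; A:clean, B:clean)

(B; A:clean, B:clean)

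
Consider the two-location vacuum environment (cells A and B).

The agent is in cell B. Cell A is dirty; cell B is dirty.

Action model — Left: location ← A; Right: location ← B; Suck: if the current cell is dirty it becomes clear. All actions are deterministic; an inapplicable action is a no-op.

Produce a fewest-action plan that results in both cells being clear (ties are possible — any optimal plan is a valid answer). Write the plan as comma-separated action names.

step 1/3 (Suck): (B; A:dirty, B:clear)
step 2/3 (Left): (A; A:dirty, B:clear)
step 3/3 (Suck): (A; A:clear, B:clear)
min 3: Suck B + move + Suck A

Suck, Left, Suck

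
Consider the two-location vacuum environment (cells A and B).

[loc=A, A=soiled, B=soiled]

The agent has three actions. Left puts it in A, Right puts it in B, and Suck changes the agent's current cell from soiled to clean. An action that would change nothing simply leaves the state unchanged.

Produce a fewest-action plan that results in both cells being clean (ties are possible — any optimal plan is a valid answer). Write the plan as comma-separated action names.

1) do Suck; now <A|clean|soiled>
2) do Right; now <B|clean|soiled>
3) do Suck; now <B|clean|clean>
min 3: Suck A + move + Suck B

Suck, Right, Suck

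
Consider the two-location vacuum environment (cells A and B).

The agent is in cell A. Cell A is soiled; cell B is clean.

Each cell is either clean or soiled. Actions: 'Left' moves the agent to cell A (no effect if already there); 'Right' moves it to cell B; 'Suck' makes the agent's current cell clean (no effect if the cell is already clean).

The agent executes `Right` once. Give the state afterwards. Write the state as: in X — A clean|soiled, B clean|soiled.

in B — A soiled, B clean

start: in A — A soiled, B clean
[1] after Right: in B — A soiled, B clean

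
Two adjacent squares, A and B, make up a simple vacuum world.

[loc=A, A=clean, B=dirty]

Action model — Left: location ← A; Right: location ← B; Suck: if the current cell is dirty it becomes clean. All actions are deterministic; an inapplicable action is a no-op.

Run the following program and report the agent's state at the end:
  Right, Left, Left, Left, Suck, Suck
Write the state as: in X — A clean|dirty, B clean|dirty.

in A — A clean, B dirty

[1] after Right: in B — A clean, B dirty
[2] after Left: in A — A clean, B dirty
[3] after Left: in A — A clean, B dirty
[4] after Left: in A — A clean, B dirty
[5] after Suck: in A — A clean, B dirty
[6] after Suck: in A — A clean, B dirty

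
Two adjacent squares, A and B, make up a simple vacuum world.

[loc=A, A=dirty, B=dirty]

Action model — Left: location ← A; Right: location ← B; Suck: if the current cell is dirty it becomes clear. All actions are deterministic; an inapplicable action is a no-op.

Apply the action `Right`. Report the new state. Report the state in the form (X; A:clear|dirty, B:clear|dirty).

start: (A; A:dirty, B:dirty)
step 1/1 (Right): (B; A:dirty, B:dirty)

(B; A:dirty, B:dirty)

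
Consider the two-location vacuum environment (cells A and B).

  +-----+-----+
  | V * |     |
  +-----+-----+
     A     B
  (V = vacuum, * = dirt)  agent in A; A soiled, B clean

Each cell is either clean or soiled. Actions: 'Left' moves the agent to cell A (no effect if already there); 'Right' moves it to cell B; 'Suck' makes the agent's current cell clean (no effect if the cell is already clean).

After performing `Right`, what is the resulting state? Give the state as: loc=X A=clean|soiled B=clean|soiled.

start: loc=A A=soiled B=clean
Right (#1): loc=B A=soiled B=clean

loc=B A=soiled B=clean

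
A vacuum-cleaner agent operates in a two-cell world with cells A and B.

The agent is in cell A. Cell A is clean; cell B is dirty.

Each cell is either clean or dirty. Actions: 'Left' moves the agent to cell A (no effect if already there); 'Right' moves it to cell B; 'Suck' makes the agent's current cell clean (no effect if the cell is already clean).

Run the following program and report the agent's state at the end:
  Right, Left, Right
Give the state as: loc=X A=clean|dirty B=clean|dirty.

loc=B A=clean B=dirty

[1] after Right: loc=B A=clean B=dirty
[2] after Left: loc=A A=clean B=dirty
[3] after Right: loc=B A=clean B=dirty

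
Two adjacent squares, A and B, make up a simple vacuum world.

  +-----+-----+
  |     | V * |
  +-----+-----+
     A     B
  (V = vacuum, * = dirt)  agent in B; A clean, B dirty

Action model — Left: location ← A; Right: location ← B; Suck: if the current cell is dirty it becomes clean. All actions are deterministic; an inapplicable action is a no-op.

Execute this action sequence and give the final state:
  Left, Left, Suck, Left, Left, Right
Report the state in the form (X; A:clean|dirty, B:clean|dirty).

1) do Left; now (A; A:clean, B:dirty)
2) do Left; now (A; A:clean, B:dirty)
3) do Suck; now (A; A:clean, B:dirty)
4) do Left; now (A; A:clean, B:dirty)
5) do Left; now (A; A:clean, B:dirty)
6) do Right; now (B; A:clean, B:dirty)

(B; A:clean, B:dirty)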